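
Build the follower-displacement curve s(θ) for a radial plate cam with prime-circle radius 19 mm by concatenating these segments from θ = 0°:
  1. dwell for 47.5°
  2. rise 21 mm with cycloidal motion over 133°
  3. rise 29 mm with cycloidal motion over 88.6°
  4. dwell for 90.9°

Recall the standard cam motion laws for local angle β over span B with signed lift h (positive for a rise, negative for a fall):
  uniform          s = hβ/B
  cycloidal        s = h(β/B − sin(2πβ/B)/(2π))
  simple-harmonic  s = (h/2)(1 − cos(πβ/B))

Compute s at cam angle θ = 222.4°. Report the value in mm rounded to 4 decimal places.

seg 1 [0°–47.5°] dwell: s stays 0.0000
seg 2 [47.5°–180.5°] cycloidal, h=21: full span → s += 21 → s = 21.0000
seg 3 [180.5°–269.1°] cycloidal, h=29: θ=222.4° here. β=41.9, B=88.6. 29·(0.4729 − sin(2π·0.4729)/(2π)) = 12.9327 → s = 33.9327

33.9327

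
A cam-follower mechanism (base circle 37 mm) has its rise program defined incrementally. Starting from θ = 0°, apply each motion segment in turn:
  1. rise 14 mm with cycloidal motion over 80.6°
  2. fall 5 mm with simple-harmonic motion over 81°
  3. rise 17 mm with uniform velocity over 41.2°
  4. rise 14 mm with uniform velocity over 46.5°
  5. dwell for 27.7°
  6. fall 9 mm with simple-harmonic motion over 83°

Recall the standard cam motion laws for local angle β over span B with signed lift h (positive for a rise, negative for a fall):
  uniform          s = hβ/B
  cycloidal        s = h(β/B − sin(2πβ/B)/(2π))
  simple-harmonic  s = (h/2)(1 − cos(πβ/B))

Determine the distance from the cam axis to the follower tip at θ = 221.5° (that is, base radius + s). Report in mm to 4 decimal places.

seg 1 [0°–80.6°] cycloidal, h=14: full span → s += 14 → s = 14.0000
seg 2 [80.6°–161.6°] simple-harmonic, h=-5: full span → s += -5 → s = 9.0000
seg 3 [161.6°–202.8°] uniform, h=17: full span → s += 17 → s = 26.0000
seg 4 [202.8°–249.3°] uniform, h=14: θ=221.5° here. β=18.7, B=46.5. 14·18.7/46.5 = 5.6301 → s = 31.6301
radial distance = base radius + s = 37 + 31.6301 = 68.6301

68.6301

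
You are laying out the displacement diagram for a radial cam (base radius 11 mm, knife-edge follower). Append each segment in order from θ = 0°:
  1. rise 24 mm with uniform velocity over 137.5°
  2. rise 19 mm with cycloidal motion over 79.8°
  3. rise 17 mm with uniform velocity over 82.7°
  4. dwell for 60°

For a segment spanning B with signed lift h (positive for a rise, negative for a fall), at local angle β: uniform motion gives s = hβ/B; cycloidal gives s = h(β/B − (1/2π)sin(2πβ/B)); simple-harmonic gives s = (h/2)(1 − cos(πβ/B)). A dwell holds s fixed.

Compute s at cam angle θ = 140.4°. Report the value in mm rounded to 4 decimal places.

seg 1 [0°–137.5°] uniform, h=24: full span → s += 24 → s = 24.0000
seg 2 [137.5°–217.3°] cycloidal, h=19: θ=140.4° here. β=2.9, B=79.8. 19·(0.0363 − sin(2π·0.0363)/(2π)) = 0.0060 → s = 24.0060

24.0060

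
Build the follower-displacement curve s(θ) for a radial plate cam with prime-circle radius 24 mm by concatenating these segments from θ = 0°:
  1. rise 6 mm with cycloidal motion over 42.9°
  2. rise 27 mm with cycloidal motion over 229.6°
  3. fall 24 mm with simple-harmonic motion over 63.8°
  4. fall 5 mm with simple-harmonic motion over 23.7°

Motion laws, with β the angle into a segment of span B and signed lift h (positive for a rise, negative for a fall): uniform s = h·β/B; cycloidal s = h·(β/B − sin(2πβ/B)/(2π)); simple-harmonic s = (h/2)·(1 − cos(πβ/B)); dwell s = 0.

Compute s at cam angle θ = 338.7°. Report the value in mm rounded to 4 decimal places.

seg 1 [0°–42.9°] cycloidal, h=6: full span → s += 6 → s = 6.0000
seg 2 [42.9°–272.5°] cycloidal, h=27: full span → s += 27 → s = 33.0000
seg 3 [272.5°–336.3°] simple-harmonic, h=-24: full span → s += -24 → s = 9.0000
seg 4 [336.3°–360°] simple-harmonic, h=-5: θ=338.7° here. β=2.4, B=23.7. -5/2·(1 − cos(π·0.1013)) = -0.1254 → s = 8.8746

8.8746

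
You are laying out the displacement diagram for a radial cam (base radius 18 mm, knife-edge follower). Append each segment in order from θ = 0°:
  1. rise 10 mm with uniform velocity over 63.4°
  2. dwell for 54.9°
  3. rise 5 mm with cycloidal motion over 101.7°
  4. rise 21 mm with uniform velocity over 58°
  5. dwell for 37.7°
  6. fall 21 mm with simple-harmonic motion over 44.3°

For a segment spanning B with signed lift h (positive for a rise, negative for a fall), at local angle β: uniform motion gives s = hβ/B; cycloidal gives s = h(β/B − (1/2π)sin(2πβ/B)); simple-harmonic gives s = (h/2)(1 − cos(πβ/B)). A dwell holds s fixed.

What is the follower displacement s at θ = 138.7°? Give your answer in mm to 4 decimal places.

seg 1 [0°–63.4°] uniform, h=10: full span → s += 10 → s = 10.0000
seg 2 [63.4°–118.3°] dwell: s stays 10.0000
seg 3 [118.3°–220°] cycloidal, h=5: θ=138.7° here. β=20.4, B=101.7. 5·(0.2006 − sin(2π·0.2006)/(2π)) = 0.2452 → s = 10.2452

10.2452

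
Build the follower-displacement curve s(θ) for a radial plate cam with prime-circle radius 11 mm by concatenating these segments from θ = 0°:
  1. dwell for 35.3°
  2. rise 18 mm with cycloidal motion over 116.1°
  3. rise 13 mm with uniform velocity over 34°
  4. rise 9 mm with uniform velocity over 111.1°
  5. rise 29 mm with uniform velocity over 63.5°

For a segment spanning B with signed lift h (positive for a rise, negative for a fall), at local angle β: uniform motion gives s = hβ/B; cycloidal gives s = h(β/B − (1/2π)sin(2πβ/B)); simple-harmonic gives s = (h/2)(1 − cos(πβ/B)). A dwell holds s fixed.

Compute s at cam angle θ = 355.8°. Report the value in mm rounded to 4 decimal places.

seg 1 [0°–35.3°] dwell: s stays 0.0000
seg 2 [35.3°–151.4°] cycloidal, h=18: full span → s += 18 → s = 18.0000
seg 3 [151.4°–185.4°] uniform, h=13: full span → s += 13 → s = 31.0000
seg 4 [185.4°–296.5°] uniform, h=9: full span → s += 9 → s = 40.0000
seg 5 [296.5°–360°] uniform, h=29: θ=355.8° here. β=59.3, B=63.5. 29·59.3/63.5 = 27.0819 → s = 67.0819

67.0819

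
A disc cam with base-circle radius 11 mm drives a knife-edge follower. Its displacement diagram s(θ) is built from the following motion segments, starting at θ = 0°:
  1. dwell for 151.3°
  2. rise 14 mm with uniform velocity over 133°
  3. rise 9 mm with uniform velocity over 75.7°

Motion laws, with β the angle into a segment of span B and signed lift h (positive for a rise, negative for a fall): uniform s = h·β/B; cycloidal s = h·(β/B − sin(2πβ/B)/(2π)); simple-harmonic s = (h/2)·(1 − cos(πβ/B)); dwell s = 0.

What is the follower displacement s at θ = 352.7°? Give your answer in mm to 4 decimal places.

seg 1 [0°–151.3°] dwell: s stays 0.0000
seg 2 [151.3°–284.3°] uniform, h=14: full span → s += 14 → s = 14.0000
seg 3 [284.3°–360°] uniform, h=9: θ=352.7° here. β=68.4, B=75.7. 9·68.4/75.7 = 8.1321 → s = 22.1321

22.1321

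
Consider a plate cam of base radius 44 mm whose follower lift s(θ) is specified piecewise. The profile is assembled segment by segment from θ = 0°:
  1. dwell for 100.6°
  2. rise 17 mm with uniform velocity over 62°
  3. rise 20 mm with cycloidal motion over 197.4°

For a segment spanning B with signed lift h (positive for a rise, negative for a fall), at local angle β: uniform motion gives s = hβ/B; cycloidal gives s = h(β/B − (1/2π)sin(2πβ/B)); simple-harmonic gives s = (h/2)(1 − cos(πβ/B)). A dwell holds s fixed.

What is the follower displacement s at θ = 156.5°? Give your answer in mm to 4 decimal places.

seg 1 [0°–100.6°] dwell: s stays 0.0000
seg 2 [100.6°–162.6°] uniform, h=17: θ=156.5° here. β=55.9, B=62. 17·55.9/62 = 15.3274 → s = 15.3274

15.3274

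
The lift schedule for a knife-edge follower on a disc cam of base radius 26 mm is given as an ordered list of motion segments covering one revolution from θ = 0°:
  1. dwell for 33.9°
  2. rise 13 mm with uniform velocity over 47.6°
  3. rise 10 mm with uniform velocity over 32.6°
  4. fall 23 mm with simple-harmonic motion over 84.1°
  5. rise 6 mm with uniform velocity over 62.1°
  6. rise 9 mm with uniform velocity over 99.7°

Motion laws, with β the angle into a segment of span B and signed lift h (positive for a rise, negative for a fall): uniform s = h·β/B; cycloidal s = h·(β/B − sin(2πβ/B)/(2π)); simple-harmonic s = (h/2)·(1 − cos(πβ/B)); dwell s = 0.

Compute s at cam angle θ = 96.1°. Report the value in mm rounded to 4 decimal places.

seg 1 [0°–33.9°] dwell: s stays 0.0000
seg 2 [33.9°–81.5°] uniform, h=13: full span → s += 13 → s = 13.0000
seg 3 [81.5°–114.1°] uniform, h=10: θ=96.1° here. β=14.6, B=32.6. 10·14.6/32.6 = 4.4785 → s = 17.4785

17.4785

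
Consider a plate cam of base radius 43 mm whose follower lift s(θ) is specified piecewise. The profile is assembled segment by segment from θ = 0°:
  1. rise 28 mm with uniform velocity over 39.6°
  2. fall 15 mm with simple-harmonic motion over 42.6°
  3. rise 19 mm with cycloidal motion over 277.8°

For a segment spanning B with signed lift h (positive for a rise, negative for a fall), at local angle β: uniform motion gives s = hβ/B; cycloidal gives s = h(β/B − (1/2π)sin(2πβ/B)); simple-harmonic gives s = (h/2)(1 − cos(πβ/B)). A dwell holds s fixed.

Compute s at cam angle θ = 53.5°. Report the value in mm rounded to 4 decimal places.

seg 1 [0°–39.6°] uniform, h=28: full span → s += 28 → s = 28.0000
seg 2 [39.6°–82.2°] simple-harmonic, h=-15: θ=53.5° here. β=13.9, B=42.6. -15/2·(1 − cos(π·0.3263)) = -3.6072 → s = 24.3928

24.3928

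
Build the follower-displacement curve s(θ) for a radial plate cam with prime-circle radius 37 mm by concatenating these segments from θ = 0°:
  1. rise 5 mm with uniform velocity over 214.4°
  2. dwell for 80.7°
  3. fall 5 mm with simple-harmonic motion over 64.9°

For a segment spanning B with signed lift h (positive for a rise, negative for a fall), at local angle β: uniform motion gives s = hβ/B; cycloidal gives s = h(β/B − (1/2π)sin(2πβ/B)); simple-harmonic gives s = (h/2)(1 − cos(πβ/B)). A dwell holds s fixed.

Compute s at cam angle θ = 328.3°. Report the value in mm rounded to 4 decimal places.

seg 1 [0°–214.4°] uniform, h=5: full span → s += 5 → s = 5.0000
seg 2 [214.4°–295.1°] dwell: s stays 5.0000
seg 3 [295.1°–360°] simple-harmonic, h=-5: θ=328.3° here. β=33.2, B=64.9. -5/2·(1 − cos(π·0.5116)) = -2.5907 → s = 2.4093

2.4093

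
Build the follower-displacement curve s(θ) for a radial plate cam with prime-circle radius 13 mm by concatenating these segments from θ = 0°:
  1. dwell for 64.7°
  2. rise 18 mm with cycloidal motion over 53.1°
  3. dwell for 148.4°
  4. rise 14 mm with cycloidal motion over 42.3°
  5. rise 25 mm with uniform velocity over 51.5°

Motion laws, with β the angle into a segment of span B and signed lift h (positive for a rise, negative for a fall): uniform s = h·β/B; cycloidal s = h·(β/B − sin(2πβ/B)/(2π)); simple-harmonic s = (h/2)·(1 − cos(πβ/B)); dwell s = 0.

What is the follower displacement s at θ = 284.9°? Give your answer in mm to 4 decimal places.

seg 1 [0°–64.7°] dwell: s stays 0.0000
seg 2 [64.7°–117.8°] cycloidal, h=18: full span → s += 18 → s = 18.0000
seg 3 [117.8°–266.2°] dwell: s stays 18.0000
seg 4 [266.2°–308.5°] cycloidal, h=14: θ=284.9° here. β=18.7, B=42.3. 14·(0.4421 − sin(2π·0.4421)/(2π)) = 5.3960 → s = 23.3960

23.3960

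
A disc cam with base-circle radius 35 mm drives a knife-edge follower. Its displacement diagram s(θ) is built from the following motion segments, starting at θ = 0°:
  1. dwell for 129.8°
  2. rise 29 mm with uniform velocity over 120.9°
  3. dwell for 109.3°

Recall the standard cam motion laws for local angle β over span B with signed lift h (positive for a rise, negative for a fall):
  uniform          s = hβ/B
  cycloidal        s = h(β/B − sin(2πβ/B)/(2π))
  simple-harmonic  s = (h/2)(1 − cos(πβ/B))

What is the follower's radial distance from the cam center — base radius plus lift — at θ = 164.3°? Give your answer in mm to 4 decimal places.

seg 1 [0°–129.8°] dwell: s stays 0.0000
seg 2 [129.8°–250.7°] uniform, h=29: θ=164.3° here. β=34.5, B=120.9. 29·34.5/120.9 = 8.2754 → s = 8.2754
radial distance = base radius + s = 35 + 8.2754 = 43.2754

43.2754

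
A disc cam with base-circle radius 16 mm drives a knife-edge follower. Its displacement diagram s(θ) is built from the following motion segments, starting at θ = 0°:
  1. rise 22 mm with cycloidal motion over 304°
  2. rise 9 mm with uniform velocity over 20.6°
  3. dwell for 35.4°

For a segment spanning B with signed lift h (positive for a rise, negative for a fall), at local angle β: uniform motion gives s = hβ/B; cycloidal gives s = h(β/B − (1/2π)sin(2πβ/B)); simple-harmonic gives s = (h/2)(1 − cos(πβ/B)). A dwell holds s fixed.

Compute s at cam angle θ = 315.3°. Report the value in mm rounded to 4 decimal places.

seg 1 [0°–304°] cycloidal, h=22: full span → s += 22 → s = 22.0000
seg 2 [304°–324.6°] uniform, h=9: θ=315.3° here. β=11.3, B=20.6. 9·11.3/20.6 = 4.9369 → s = 26.9369

26.9369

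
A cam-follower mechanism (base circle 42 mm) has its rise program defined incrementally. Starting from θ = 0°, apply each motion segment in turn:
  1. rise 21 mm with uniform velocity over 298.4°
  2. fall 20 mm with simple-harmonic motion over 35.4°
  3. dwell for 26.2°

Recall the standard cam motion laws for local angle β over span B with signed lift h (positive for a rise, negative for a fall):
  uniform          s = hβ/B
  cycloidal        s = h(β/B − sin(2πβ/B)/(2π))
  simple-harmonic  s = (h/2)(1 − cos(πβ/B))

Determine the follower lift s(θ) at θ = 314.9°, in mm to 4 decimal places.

seg 1 [0°–298.4°] uniform, h=21: full span → s += 21 → s = 21.0000
seg 2 [298.4°–333.8°] simple-harmonic, h=-20: θ=314.9° here. β=16.5, B=35.4. -20/2·(1 − cos(π·0.4661)) = -8.9371 → s = 12.0629

12.0629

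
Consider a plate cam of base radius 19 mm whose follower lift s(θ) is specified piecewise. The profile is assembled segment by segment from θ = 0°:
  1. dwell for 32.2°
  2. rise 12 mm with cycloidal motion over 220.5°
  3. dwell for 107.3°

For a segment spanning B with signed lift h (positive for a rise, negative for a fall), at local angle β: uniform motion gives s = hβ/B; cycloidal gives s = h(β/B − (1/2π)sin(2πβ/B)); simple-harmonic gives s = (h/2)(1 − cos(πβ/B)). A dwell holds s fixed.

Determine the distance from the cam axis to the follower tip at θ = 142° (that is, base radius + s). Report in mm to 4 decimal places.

seg 1 [0°–32.2°] dwell: s stays 0.0000
seg 2 [32.2°–252.7°] cycloidal, h=12: θ=142° here. β=109.8, B=220.5. 12·(0.4980 − sin(2π·0.4980)/(2π)) = 5.9510 → s = 5.9510
radial distance = base radius + s = 19 + 5.9510 = 24.9510

24.9510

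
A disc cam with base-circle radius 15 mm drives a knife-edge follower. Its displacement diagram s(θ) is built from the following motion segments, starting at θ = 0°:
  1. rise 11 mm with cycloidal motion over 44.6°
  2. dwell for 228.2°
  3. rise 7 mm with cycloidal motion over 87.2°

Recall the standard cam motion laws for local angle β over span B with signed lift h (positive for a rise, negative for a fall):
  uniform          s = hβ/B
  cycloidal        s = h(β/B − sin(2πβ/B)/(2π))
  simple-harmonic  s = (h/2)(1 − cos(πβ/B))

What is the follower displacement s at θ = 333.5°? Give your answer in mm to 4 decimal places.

seg 1 [0°–44.6°] cycloidal, h=11: full span → s += 11 → s = 11.0000
seg 2 [44.6°–272.8°] dwell: s stays 11.0000
seg 3 [272.8°–360°] cycloidal, h=7: θ=333.5° here. β=60.7, B=87.2. 7·(0.6961 − sin(2π·0.6961)/(2π)) = 5.9235 → s = 16.9235

16.9235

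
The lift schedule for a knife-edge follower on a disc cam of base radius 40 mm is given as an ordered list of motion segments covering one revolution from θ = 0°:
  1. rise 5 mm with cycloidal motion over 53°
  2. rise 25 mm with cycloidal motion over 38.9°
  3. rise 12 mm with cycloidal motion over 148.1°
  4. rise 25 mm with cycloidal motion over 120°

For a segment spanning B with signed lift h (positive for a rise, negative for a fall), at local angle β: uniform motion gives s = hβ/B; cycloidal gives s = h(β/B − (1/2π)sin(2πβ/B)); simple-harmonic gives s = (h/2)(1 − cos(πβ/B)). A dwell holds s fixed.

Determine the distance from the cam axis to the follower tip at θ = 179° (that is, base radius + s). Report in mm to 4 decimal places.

seg 1 [0°–53°] cycloidal, h=5: full span → s += 5 → s = 5.0000
seg 2 [53°–91.9°] cycloidal, h=25: full span → s += 25 → s = 30.0000
seg 3 [91.9°–240°] cycloidal, h=12: θ=179° here. β=87.1, B=148.1. 12·(0.5881 − sin(2π·0.5881)/(2π)) = 8.0616 → s = 38.0616
radial distance = base radius + s = 40 + 38.0616 = 78.0616

78.0616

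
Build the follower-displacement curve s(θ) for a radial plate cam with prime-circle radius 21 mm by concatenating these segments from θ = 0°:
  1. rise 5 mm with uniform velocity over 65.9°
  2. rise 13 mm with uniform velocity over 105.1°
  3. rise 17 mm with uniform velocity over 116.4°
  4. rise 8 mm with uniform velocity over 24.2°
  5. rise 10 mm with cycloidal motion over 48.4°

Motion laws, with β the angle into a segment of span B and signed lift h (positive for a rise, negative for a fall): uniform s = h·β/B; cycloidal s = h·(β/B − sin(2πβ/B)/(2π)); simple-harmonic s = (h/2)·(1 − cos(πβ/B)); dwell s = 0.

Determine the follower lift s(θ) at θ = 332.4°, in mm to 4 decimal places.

seg 1 [0°–65.9°] uniform, h=5: full span → s += 5 → s = 5.0000
seg 2 [65.9°–171°] uniform, h=13: full span → s += 13 → s = 18.0000
seg 3 [171°–287.4°] uniform, h=17: full span → s += 17 → s = 35.0000
seg 4 [287.4°–311.6°] uniform, h=8: full span → s += 8 → s = 43.0000
seg 5 [311.6°–360°] cycloidal, h=10: θ=332.4° here. β=20.8, B=48.4. 10·(0.4298 − sin(2π·0.4298)/(2π)) = 3.6176 → s = 46.6176

46.6176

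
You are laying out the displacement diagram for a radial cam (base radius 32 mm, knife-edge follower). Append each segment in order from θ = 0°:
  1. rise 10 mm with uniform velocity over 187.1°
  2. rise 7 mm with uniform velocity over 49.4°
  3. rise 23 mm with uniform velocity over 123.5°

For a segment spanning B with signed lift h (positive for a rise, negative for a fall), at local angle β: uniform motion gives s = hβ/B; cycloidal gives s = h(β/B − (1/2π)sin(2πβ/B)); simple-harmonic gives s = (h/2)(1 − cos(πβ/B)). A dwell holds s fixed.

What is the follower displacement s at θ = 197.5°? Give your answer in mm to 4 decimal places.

seg 1 [0°–187.1°] uniform, h=10: full span → s += 10 → s = 10.0000
seg 2 [187.1°–236.5°] uniform, h=7: θ=197.5° here. β=10.4, B=49.4. 7·10.4/49.4 = 1.4737 → s = 11.4737

11.4737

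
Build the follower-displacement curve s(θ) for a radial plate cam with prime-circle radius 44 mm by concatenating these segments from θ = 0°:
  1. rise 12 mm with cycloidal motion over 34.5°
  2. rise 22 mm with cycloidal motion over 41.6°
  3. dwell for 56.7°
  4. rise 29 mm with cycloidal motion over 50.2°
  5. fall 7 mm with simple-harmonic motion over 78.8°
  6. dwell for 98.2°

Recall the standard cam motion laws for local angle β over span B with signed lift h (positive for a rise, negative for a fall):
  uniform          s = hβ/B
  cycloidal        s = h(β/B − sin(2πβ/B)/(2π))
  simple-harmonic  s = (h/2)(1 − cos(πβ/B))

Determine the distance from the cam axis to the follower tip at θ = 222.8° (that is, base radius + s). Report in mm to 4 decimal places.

seg 1 [0°–34.5°] cycloidal, h=12: full span → s += 12 → s = 12.0000
seg 2 [34.5°–76.1°] cycloidal, h=22: full span → s += 22 → s = 34.0000
seg 3 [76.1°–132.8°] dwell: s stays 34.0000
seg 4 [132.8°–183°] cycloidal, h=29: full span → s += 29 → s = 63.0000
seg 5 [183°–261.8°] simple-harmonic, h=-7: θ=222.8° here. β=39.8, B=78.8. -7/2·(1 − cos(π·0.5051)) = -3.5558 → s = 59.4442
radial distance = base radius + s = 44 + 59.4442 = 103.4442

103.4442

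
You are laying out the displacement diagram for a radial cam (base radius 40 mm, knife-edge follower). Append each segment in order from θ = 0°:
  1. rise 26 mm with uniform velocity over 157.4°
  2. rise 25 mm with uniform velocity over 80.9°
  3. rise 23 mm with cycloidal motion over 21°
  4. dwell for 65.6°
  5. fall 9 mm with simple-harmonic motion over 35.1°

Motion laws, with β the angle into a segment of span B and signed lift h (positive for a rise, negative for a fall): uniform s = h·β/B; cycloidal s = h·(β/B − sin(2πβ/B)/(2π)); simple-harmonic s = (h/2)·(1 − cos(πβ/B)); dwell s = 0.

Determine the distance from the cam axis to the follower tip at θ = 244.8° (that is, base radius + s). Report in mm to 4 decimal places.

seg 1 [0°–157.4°] uniform, h=26: full span → s += 26 → s = 26.0000
seg 2 [157.4°–238.3°] uniform, h=25: full span → s += 25 → s = 51.0000
seg 3 [238.3°–259.3°] cycloidal, h=23: θ=244.8° here. β=6.5, B=21. 23·(0.3095 − sin(2π·0.3095)/(2π)) = 3.7115 → s = 54.7115
radial distance = base radius + s = 40 + 54.7115 = 94.7115

94.7115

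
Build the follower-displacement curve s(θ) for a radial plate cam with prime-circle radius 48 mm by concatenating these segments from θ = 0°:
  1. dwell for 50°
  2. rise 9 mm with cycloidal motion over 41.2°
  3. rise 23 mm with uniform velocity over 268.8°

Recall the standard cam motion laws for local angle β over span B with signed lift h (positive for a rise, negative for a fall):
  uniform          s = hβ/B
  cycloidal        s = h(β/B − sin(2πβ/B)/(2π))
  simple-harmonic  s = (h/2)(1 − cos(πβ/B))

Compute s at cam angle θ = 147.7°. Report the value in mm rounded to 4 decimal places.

seg 1 [0°–50°] dwell: s stays 0.0000
seg 2 [50°–91.2°] cycloidal, h=9: full span → s += 9 → s = 9.0000
seg 3 [91.2°–360°] uniform, h=23: θ=147.7° here. β=56.5, B=268.8. 23·56.5/268.8 = 4.8344 → s = 13.8344

13.8344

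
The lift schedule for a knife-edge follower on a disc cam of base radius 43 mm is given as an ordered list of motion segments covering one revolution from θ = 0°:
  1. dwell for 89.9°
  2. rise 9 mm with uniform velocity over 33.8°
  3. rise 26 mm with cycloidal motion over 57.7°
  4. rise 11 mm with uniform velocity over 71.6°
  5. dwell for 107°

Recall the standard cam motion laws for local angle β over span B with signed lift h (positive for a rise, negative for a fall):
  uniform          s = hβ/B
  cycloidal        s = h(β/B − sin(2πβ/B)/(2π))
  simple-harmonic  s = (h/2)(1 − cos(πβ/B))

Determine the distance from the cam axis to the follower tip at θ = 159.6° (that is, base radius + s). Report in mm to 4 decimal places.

seg 1 [0°–89.9°] dwell: s stays 0.0000
seg 2 [89.9°–123.7°] uniform, h=9: full span → s += 9 → s = 9.0000
seg 3 [123.7°–181.4°] cycloidal, h=26: θ=159.6° here. β=35.9, B=57.7. 26·(0.6222 − sin(2π·0.6222)/(2π)) = 19.0506 → s = 28.0506
radial distance = base radius + s = 43 + 28.0506 = 71.0506

71.0506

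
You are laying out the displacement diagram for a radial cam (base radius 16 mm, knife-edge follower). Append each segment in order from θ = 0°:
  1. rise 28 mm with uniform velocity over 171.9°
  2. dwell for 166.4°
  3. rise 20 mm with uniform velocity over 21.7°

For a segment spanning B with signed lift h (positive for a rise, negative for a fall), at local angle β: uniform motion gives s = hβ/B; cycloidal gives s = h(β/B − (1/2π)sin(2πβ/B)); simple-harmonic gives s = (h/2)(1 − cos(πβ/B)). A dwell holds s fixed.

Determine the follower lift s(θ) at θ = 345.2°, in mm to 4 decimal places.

seg 1 [0°–171.9°] uniform, h=28: full span → s += 28 → s = 28.0000
seg 2 [171.9°–338.3°] dwell: s stays 28.0000
seg 3 [338.3°–360°] uniform, h=20: θ=345.2° here. β=6.9, B=21.7. 20·6.9/21.7 = 6.3594 → s = 34.3594

34.3594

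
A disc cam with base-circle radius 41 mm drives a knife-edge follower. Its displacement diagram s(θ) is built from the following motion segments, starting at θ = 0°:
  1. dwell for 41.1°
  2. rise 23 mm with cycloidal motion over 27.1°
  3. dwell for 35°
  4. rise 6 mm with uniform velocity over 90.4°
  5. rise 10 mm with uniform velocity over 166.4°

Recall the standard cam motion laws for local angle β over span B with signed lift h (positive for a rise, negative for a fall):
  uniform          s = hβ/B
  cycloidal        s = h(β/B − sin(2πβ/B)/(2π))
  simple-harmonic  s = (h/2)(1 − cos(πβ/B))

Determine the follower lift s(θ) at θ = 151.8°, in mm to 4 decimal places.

seg 1 [0°–41.1°] dwell: s stays 0.0000
seg 2 [41.1°–68.2°] cycloidal, h=23: full span → s += 23 → s = 23.0000
seg 3 [68.2°–103.2°] dwell: s stays 23.0000
seg 4 [103.2°–193.6°] uniform, h=6: θ=151.8° here. β=48.6, B=90.4. 6·48.6/90.4 = 3.2257 → s = 26.2257

26.2257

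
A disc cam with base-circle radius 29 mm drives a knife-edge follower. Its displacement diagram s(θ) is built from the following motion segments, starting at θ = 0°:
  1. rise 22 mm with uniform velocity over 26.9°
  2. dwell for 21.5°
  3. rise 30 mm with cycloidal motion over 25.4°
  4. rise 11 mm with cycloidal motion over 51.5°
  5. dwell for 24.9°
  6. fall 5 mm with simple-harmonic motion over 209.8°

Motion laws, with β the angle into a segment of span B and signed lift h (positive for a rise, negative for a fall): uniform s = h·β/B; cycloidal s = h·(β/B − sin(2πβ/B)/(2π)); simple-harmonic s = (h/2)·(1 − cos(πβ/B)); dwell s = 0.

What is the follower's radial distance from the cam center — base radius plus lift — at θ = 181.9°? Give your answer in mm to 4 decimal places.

seg 1 [0°–26.9°] uniform, h=22: full span → s += 22 → s = 22.0000
seg 2 [26.9°–48.4°] dwell: s stays 22.0000
seg 3 [48.4°–73.8°] cycloidal, h=30: full span → s += 30 → s = 52.0000
seg 4 [73.8°–125.3°] cycloidal, h=11: full span → s += 11 → s = 63.0000
seg 5 [125.3°–150.2°] dwell: s stays 63.0000
seg 6 [150.2°–360°] simple-harmonic, h=-5: θ=181.9° here. β=31.7, B=209.8. -5/2·(1 − cos(π·0.1511)) = -0.2764 → s = 62.7236
radial distance = base radius + s = 29 + 62.7236 = 91.7236

91.7236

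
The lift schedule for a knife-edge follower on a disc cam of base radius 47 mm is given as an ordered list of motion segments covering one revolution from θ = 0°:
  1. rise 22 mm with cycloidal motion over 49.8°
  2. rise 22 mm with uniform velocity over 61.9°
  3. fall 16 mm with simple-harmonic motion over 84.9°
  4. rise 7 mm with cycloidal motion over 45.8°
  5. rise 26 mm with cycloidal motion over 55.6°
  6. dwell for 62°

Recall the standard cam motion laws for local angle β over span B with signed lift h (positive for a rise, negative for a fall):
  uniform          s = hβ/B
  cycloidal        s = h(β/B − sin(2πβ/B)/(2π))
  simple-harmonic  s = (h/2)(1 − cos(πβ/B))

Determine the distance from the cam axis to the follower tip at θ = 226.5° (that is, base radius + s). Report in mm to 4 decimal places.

seg 1 [0°–49.8°] cycloidal, h=22: full span → s += 22 → s = 22.0000
seg 2 [49.8°–111.7°] uniform, h=22: full span → s += 22 → s = 44.0000
seg 3 [111.7°–196.6°] simple-harmonic, h=-16: full span → s += -16 → s = 28.0000
seg 4 [196.6°–242.4°] cycloidal, h=7: θ=226.5° here. β=29.9, B=45.8. 7·(0.6528 − sin(2π·0.6528)/(2π)) = 5.4827 → s = 33.4827
radial distance = base radius + s = 47 + 33.4827 = 80.4827

80.4827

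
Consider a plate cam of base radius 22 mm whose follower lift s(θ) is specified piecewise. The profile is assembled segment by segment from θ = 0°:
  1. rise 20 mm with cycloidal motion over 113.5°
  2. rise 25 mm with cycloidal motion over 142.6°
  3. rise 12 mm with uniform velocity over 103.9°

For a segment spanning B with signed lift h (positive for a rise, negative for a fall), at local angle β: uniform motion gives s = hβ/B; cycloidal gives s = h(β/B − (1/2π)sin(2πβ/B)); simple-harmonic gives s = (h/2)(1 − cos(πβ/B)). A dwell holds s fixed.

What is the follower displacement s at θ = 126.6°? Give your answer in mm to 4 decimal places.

seg 1 [0°–113.5°] cycloidal, h=20: full span → s += 20 → s = 20.0000
seg 2 [113.5°–256.1°] cycloidal, h=25: θ=126.6° here. β=13.1, B=142.6. 25·(0.0919 − sin(2π·0.0919)/(2π)) = 0.1254 → s = 20.1254

20.1254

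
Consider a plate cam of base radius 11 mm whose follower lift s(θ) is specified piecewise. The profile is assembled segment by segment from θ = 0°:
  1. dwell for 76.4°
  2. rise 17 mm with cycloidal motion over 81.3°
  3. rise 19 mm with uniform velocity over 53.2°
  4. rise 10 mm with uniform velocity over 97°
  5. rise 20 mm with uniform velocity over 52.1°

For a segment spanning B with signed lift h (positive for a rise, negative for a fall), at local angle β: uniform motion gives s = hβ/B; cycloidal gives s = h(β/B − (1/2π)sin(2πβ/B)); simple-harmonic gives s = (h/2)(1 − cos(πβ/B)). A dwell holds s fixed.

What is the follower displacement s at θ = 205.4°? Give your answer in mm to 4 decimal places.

seg 1 [0°–76.4°] dwell: s stays 0.0000
seg 2 [76.4°–157.7°] cycloidal, h=17: full span → s += 17 → s = 17.0000
seg 3 [157.7°–210.9°] uniform, h=19: θ=205.4° here. β=47.7, B=53.2. 19·47.7/53.2 = 17.0357 → s = 34.0357

34.0357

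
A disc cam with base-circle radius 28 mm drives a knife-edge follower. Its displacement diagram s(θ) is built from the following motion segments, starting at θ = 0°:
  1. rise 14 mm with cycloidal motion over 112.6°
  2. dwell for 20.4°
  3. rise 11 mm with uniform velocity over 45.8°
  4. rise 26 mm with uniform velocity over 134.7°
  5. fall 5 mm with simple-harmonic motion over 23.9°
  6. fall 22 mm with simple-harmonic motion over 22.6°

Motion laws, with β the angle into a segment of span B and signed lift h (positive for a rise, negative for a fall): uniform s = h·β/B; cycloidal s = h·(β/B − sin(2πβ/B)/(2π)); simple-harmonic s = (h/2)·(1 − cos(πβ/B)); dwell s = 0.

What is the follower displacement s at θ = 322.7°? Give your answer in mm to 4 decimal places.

seg 1 [0°–112.6°] cycloidal, h=14: full span → s += 14 → s = 14.0000
seg 2 [112.6°–133°] dwell: s stays 14.0000
seg 3 [133°–178.8°] uniform, h=11: full span → s += 11 → s = 25.0000
seg 4 [178.8°–313.5°] uniform, h=26: full span → s += 26 → s = 51.0000
seg 5 [313.5°–337.4°] simple-harmonic, h=-5: θ=322.7° here. β=9.2, B=23.9. -5/2·(1 − cos(π·0.3849)) = -1.6159 → s = 49.3841

49.3841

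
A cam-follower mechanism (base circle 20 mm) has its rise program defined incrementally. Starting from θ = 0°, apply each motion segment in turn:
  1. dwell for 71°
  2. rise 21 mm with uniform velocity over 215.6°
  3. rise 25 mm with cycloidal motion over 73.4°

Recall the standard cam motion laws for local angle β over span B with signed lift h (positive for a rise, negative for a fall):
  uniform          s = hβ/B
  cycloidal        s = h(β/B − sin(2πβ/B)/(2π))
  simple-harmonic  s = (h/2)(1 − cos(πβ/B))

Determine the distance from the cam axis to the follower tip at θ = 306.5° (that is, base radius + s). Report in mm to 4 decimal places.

seg 1 [0°–71°] dwell: s stays 0.0000
seg 2 [71°–286.6°] uniform, h=21: full span → s += 21 → s = 21.0000
seg 3 [286.6°–360°] cycloidal, h=25: θ=306.5° here. β=19.9, B=73.4. 25·(0.2711 − sin(2π·0.2711)/(2π)) = 2.8340 → s = 23.8340
radial distance = base radius + s = 20 + 23.8340 = 43.8340

43.8340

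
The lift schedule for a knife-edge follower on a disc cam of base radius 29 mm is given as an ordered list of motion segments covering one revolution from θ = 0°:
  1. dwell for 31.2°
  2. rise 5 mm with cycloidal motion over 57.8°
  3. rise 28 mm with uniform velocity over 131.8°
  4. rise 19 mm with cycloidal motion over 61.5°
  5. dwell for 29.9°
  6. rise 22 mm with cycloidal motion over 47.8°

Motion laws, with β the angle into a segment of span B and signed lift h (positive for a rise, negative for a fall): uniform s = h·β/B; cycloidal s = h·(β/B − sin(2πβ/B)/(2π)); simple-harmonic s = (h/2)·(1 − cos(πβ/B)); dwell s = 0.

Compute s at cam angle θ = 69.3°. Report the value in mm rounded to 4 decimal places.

seg 1 [0°–31.2°] dwell: s stays 0.0000
seg 2 [31.2°–89°] cycloidal, h=5: θ=69.3° here. β=38.1, B=57.8. 5·(0.6592 − sin(2π·0.6592)/(2π)) = 3.9655 → s = 3.9655

3.9655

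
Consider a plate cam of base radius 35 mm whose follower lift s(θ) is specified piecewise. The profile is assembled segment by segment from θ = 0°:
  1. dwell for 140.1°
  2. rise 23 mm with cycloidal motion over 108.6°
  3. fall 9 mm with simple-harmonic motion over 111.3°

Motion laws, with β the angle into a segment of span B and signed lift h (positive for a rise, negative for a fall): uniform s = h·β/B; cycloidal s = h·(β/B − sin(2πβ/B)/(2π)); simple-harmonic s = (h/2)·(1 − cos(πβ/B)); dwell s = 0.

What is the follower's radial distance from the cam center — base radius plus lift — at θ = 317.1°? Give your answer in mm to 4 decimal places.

seg 1 [0°–140.1°] dwell: s stays 0.0000
seg 2 [140.1°–248.7°] cycloidal, h=23: full span → s += 23 → s = 23.0000
seg 3 [248.7°–360°] simple-harmonic, h=-9: θ=317.1° here. β=68.4, B=111.3. -9/2·(1 − cos(π·0.6146)) = -6.0848 → s = 16.9152
radial distance = base radius + s = 35 + 16.9152 = 51.9152

51.9152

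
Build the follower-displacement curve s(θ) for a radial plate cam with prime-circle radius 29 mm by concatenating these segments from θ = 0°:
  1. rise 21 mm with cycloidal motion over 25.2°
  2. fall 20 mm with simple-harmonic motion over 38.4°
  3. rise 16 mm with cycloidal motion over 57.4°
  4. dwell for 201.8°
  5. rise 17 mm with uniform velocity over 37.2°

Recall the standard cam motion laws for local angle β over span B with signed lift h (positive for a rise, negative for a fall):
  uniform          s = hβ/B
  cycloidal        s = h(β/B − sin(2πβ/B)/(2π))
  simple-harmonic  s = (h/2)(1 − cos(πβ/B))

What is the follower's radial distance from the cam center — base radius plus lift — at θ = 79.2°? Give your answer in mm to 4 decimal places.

seg 1 [0°–25.2°] cycloidal, h=21: full span → s += 21 → s = 21.0000
seg 2 [25.2°–63.6°] simple-harmonic, h=-20: full span → s += -20 → s = 1.0000
seg 3 [63.6°–121°] cycloidal, h=16: θ=79.2° here. β=15.6, B=57.4. 16·(0.2718 − sin(2π·0.2718)/(2π)) = 1.8258 → s = 2.8258
radial distance = base radius + s = 29 + 2.8258 = 31.8258

31.8258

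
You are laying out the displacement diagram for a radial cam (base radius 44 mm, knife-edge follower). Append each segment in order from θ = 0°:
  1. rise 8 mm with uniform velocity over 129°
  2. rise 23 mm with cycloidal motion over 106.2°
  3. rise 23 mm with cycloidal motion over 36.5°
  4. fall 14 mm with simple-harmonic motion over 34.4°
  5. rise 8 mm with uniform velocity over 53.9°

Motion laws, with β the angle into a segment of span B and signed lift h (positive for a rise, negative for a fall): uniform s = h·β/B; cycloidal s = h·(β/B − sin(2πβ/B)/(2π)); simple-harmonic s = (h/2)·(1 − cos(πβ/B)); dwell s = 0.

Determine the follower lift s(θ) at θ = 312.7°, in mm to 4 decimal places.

seg 1 [0°–129°] uniform, h=8: full span → s += 8 → s = 8.0000
seg 2 [129°–235.2°] cycloidal, h=23: full span → s += 23 → s = 31.0000
seg 3 [235.2°–271.7°] cycloidal, h=23: full span → s += 23 → s = 54.0000
seg 4 [271.7°–306.1°] simple-harmonic, h=-14: full span → s += -14 → s = 40.0000
seg 5 [306.1°–360°] uniform, h=8: θ=312.7° here. β=6.6, B=53.9. 8·6.6/53.9 = 0.9796 → s = 40.9796

40.9796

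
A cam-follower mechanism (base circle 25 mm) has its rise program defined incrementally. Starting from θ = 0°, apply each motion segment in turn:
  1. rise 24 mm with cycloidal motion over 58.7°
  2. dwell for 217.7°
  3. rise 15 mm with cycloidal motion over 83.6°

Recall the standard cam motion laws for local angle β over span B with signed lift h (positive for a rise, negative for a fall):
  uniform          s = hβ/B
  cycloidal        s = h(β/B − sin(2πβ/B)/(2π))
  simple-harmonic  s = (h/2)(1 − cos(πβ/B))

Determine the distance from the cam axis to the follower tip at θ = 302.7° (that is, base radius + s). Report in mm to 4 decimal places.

seg 1 [0°–58.7°] cycloidal, h=24: full span → s += 24 → s = 24.0000
seg 2 [58.7°–276.4°] dwell: s stays 24.0000
seg 3 [276.4°–360°] cycloidal, h=15: θ=302.7° here. β=26.3, B=83.6. 15·(0.3146 − sin(2π·0.3146)/(2π)) = 2.5255 → s = 26.5255
radial distance = base radius + s = 25 + 26.5255 = 51.5255

51.5255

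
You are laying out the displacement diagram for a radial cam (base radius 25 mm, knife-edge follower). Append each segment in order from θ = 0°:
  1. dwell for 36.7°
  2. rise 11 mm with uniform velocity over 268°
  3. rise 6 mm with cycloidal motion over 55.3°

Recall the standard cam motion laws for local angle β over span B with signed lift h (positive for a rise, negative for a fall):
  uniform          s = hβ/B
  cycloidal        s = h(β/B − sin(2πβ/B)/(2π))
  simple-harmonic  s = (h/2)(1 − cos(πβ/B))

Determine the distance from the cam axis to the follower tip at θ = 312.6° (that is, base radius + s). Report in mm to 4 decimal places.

seg 1 [0°–36.7°] dwell: s stays 0.0000
seg 2 [36.7°–304.7°] uniform, h=11: full span → s += 11 → s = 11.0000
seg 3 [304.7°–360°] cycloidal, h=6: θ=312.6° here. β=7.9, B=55.3. 6·(0.1429 − sin(2π·0.1429)/(2π)) = 0.1105 → s = 11.1105
radial distance = base radius + s = 25 + 11.1105 = 36.1105

36.1105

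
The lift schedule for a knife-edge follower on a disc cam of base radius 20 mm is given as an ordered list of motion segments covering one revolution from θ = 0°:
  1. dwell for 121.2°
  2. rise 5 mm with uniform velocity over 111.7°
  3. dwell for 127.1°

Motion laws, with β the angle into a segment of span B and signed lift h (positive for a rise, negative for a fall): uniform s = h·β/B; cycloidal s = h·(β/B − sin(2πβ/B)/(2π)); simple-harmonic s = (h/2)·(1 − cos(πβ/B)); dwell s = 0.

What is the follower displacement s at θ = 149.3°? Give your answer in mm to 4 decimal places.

seg 1 [0°–121.2°] dwell: s stays 0.0000
seg 2 [121.2°–232.9°] uniform, h=5: θ=149.3° here. β=28.1, B=111.7. 5·28.1/111.7 = 1.2578 → s = 1.2578

1.2578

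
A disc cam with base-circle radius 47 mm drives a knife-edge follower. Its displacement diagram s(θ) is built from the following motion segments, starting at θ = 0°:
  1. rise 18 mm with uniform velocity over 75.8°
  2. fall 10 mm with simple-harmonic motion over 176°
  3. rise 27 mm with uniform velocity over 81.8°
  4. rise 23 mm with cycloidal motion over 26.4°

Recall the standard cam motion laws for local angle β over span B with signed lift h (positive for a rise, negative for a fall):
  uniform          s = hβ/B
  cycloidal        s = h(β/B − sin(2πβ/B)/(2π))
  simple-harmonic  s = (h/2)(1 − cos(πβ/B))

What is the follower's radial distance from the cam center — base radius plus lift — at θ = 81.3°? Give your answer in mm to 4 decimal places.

seg 1 [0°–75.8°] uniform, h=18: full span → s += 18 → s = 18.0000
seg 2 [75.8°–251.8°] simple-harmonic, h=-10: θ=81.3° here. β=5.5, B=176. -10/2·(1 − cos(π·0.0312)) = -0.0241 → s = 17.9759
radial distance = base radius + s = 47 + 17.9759 = 64.9759

64.9759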